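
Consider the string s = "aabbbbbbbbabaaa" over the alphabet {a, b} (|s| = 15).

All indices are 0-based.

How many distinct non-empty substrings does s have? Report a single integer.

82

sorted suffixes:
  #0 SA[0]=14  'a'
  #1 SA[1]=13  'aa'
  #2 SA[2]=12  'aaa'
  #3 SA[3]=0  'aabbbbbbbbabaaa'
  #4 SA[4]=10  'abaaa'
  #5 SA[5]=1  'abbbbbbbbabaaa'
  #6 SA[6]=11  'baaa'
  #7 SA[7]=9  'babaaa'
  #8 SA[8]=8  'bbabaaa'
  #9 SA[9]=7  'bbbabaaa'
  #10 SA[10]=6  'bbbbabaaa'
  #11 SA[11]=5  'bbbbbabaaa'
  #12 SA[12]=4  'bbbbbbabaaa'
  #13 SA[13]=3  'bbbbbbbabaaa'
  #14 SA[14]=2  'bbbbbbbbabaaa'

SA = [14, 13, 12, 0, 10, 1, 11, 9, 8, 7, 6, 5, 4, 3, 2]
i: (SA[i-1],SA[i]) lcp shared
  1: (14,13) 1 'a'
  2: (13,12) 2 'aa'
  3: (12,0) 2 'aa'
  4: (0,10) 1 'a'
  5: (10,1) 2 'ab'
  6: (1,11) 0 ''
  7: (11,9) 2 'ba'
  8: (9,8) 1 'b'
  9: (8,7) 2 'bb'
  10: (7,6) 3 'bbb'
  11: (6,5) 4 'bbbb'
  12: (5,4) 5 'bbbbb'
  13: (4,3) 6 'bbbbbb'
  14: (3,2) 7 'bbbbbbb'

n(n+1)/2 = 15·16/2 = 120
Σ LCP = 0 + 1 + 2 + 2 + 1 + 2 + 0 + 2 + 1 + 2 + 3 + 4 + 5 + 6 + 7 = 38
distinct = 120 − 38 = 82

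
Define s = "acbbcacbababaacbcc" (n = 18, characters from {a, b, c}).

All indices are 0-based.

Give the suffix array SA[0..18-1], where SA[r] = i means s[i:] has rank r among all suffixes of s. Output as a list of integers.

[12, 10, 8, 5, 0, 13, 11, 9, 7, 2, 3, 15, 17, 4, 6, 1, 14, 16]

rank→(start, suffix):
  0 → (12, 'aacbcc')
  1 → (10, 'abaacbcc')
  2 → (8, 'ababaacbcc')
  3 → (5, 'acbababaacbcc')
  4 → (0, 'acbbcacbababaacbcc')
  5 → (13, 'acbcc')
  6 → (11, 'baacbcc')
  7 → (9, 'babaacbcc')
  8 → (7, 'bababaacbcc')
  9 → (2, 'bbcacbababaacbcc')
  10 → (3, 'bcacbababaacbcc')
  11 → (15, 'bcc')
  12 → (17, 'c')
  13 → (4, 'cacbababaacbcc')
  14 → (6, 'cbababaacbcc')
  15 → (1, 'cbbcacbababaacbcc')
  16 → (14, 'cbcc')
  17 → (16, 'cc')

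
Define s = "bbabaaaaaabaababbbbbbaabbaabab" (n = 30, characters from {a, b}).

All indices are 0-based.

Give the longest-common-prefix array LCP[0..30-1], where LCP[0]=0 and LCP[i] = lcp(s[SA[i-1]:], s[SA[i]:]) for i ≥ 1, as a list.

rank→(start, suffix):
  0 → (4, 'aaaaaabaababbbbbbaabbaabab')
  1 → (5, 'aaaaabaababbbbbbaabbaabab')
  2 → (6, 'aaaabaababbbbbbaabbaabab')
  3 → (7, 'aaabaababbbbbbaabbaabab')
  4 → (8, 'aabaababbbbbbaabbaabab')
  5 → (25, 'aabab')
  6 → (11, 'aababbbbbbaabbaabab')
  7 → (21, 'aabbaabab')
  8 → (28, 'ab')
  9 → (2, 'abaaaaaabaababbbbbbaabbaabab')
  10 → (9, 'abaababbbbbbaabbaabab')
  11 → (26, 'abab')
  12 → (12, 'ababbbbbbaabbaabab')
  13 → (22, 'abbaabab')
  14 → (14, 'abbbbbbaabbaabab')
  15 → (29, 'b')
  16 → (3, 'baaaaaabaababbbbbbaabbaabab')
  17 → (24, 'baabab')
  18 → (10, 'baababbbbbbaabbaabab')
  19 → (20, 'baabbaabab')
  20 → (27, 'bab')
  21 → (1, 'babaaaaaabaababbbbbbaabbaabab')
  22 → (13, 'babbbbbbaabbaabab')
  23 → (23, 'bbaabab')
  24 → (19, 'bbaabbaabab')
  25 → (0, 'bbabaaaaaabaababbbbbbaabbaabab')
  26 → (18, 'bbbaabbaabab')
  27 → (17, 'bbbbaabbaabab')
  28 → (16, 'bbbbbaabbaabab')
  29 → (15, 'bbbbbbaabbaabab')

SA = [4, 5, 6, 7, 8, 25, 11, 21, 28, 2, 9, 26, 12, 22, 14, 29, 3, 24, 10, 20, 27, 1, 13, 23, 19, 0, 18, 17, 16, 15]
i: (SA[i-1],SA[i]) lcp shared
  1: (4,5) 5 'aaaaa'
  2: (5,6) 4 'aaaa'
  3: (6,7) 3 'aaa'
  4: (7,8) 2 'aa'
  5: (8,25) 4 'aaba'
  6: (25,11) 5 'aabab'
  7: (11,21) 3 'aab'
  8: (21,28) 1 'a'
  9: (28,2) 2 'ab'
  10: (2,9) 4 'abaa'
  11: (9,26) 3 'aba'
  12: (26,12) 4 'abab'
  13: (12,22) 2 'ab'
  14: (22,14) 3 'abb'
  15: (14,29) 0 ''
  16: (29,3) 1 'b'
  17: (3,24) 3 'baa'
  18: (24,10) 6 'baabab'
  19: (10,20) 4 'baab'
  20: (20,27) 2 'ba'
  21: (27,1) 3 'bab'
  22: (1,13) 3 'bab'
  23: (13,23) 1 'b'
  24: (23,19) 5 'bbaab'
  25: (19,0) 3 'bba'
  26: (0,18) 2 'bb'
  27: (18,17) 3 'bbb'
  28: (17,16) 4 'bbbb'
  29: (16,15) 5 'bbbbb'

[0, 5, 4, 3, 2, 4, 5, 3, 1, 2, 4, 3, 4, 2, 3, 0, 1, 3, 6, 4, 2, 3, 3, 1, 5, 3, 2, 3, 4, 5]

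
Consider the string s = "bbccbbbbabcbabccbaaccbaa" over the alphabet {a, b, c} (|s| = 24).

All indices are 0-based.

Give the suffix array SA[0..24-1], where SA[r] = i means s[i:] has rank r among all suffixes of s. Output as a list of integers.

[23, 22, 17, 8, 12, 18, 21, 16, 7, 11, 6, 5, 4, 0, 9, 13, 1, 20, 15, 10, 3, 19, 14, 2]

rank | idx | suffix
   0 |  23 | a
   1 |  22 | aa
   2 |  17 | aaccbaa
   3 |   8 | abcbabccbaaccbaa
   4 |  12 | abccbaaccbaa
   5 |  18 | accbaa
   6 |  21 | baa
   7 |  16 | baaccbaa
   8 |   7 | babcbabccbaaccbaa
   9 |  11 | babccbaaccbaa
  10 |   6 | bbabcbabccbaaccbaa
  11 |   5 | bbbabcbabccbaaccbaa
  12 |   4 | bbbbabcbabccbaaccbaa
  13 |   0 | bbccbbbbabcbabccbaaccbaa
  14 |   9 | bcbabccbaaccbaa
  15 |  13 | bccbaaccbaa
  16 |   1 | bccbbbbabcbabccbaaccbaa
  17 |  20 | cbaa
  18 |  15 | cbaaccbaa
  19 |  10 | cbabccbaaccbaa
  20 |   3 | cbbbbabcbabccbaaccbaa
  21 |  19 | ccbaa
  22 |  14 | ccbaaccbaa
  23 |   2 | ccbbbbabcbabccbaaccbaa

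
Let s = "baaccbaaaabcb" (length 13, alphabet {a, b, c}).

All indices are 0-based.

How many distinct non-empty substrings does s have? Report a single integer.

sorted suffixes:
  #0 SA[0]=6  'aaaabcb'
  #1 SA[1]=7  'aaabcb'
  #2 SA[2]=8  'aabcb'
  #3 SA[3]=1  'aaccbaaaabcb'
  #4 SA[4]=9  'abcb'
  #5 SA[5]=2  'accbaaaabcb'
  #6 SA[6]=12  'b'
  #7 SA[7]=5  'baaaabcb'
  #8 SA[8]=0  'baaccbaaaabcb'
  #9 SA[9]=10  'bcb'
  #10 SA[10]=11  'cb'
  #11 SA[11]=4  'cbaaaabcb'
  #12 SA[12]=3  'ccbaaaabcb'

SA = [6, 7, 8, 1, 9, 2, 12, 5, 0, 10, 11, 4, 3]
[i] adj suffixes → lcp
  [1] 6/7 → 3 ('aaa')
  [2] 7/8 → 2 ('aa')
  [3] 8/1 → 2 ('aa')
  [4] 1/9 → 1 ('a')
  [5] 9/2 → 1 ('a')
  [6] 2/12 → 0 ('')
  [7] 12/5 → 1 ('b')
  [8] 5/0 → 3 ('baa')
  [9] 0/10 → 1 ('b')
  [10] 10/11 → 0 ('')
  [11] 11/4 → 2 ('cb')
  [12] 4/3 → 1 ('c')

n(n+1)/2 = 13·14/2 = 91
Σ LCP = 0 + 3 + 2 + 2 + 1 + 1 + 0 + 1 + 3 + 1 + 0 + 2 + 1 = 17
distinct = 91 − 17 = 74

74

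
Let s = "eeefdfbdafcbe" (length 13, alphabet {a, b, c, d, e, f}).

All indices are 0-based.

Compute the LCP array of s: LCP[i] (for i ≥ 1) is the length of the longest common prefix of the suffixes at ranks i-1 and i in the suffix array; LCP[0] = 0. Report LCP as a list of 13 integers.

[0, 0, 1, 0, 0, 1, 0, 1, 2, 1, 0, 1, 1]

rank→(start, suffix):
  0 → (8, 'afcbe')
  1 → (6, 'bdafcbe')
  2 → (11, 'be')
  3 → (10, 'cbe')
  4 → (7, 'dafcbe')
  5 → (4, 'dfbdafcbe')
  6 → (12, 'e')
  7 → (0, 'eeefdfbdafcbe')
  8 → (1, 'eefdfbdafcbe')
  9 → (2, 'efdfbdafcbe')
  10 → (5, 'fbdafcbe')
  11 → (9, 'fcbe')
  12 → (3, 'fdfbdafcbe')

SA = [8, 6, 11, 10, 7, 4, 12, 0, 1, 2, 5, 9, 3]
[i] adj suffixes → lcp
  [1] 8/6 → 0 ('')
  [2] 6/11 → 1 ('b')
  [3] 11/10 → 0 ('')
  [4] 10/7 → 0 ('')
  [5] 7/4 → 1 ('d')
  [6] 4/12 → 0 ('')
  [7] 12/0 → 1 ('e')
  [8] 0/1 → 2 ('ee')
  [9] 1/2 → 1 ('e')
  [10] 2/5 → 0 ('')
  [11] 5/9 → 1 ('f')
  [12] 9/3 → 1 ('f')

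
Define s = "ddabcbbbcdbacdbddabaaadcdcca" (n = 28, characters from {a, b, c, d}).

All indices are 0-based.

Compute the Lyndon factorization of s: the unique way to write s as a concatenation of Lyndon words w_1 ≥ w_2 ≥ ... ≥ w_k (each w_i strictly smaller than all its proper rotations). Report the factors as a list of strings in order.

["d", "d", "abcbbbcdbacdbdd", "ab", "aaadcdcc", "a"]

emit factor 1: 'd' (i=0, period=1)
emit factor 2: 'd' (i=1, period=1)
emit factor 3: 'abcbbbcdbacdbdd' (i=2, period=15)
emit factor 4: 'ab' (i=17, period=2)
emit factor 5: 'aaadcdcc' (i=19, period=8)
emit factor 6: 'a' (i=27, period=1)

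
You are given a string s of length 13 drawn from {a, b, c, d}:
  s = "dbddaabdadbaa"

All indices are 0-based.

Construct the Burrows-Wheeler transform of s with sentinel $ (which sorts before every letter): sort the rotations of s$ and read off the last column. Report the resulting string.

rank  rotation        last
    0  $dbddaabdadbaa  a
    1  a$dbddaabdadba  a
    2  aa$dbddaabdadb  b
    3  aabdadbaa$dbdd  d
    4  abdadbaa$dbdda  a
    5  adbaa$dbddaabd  d
    6  baa$dbddaabdad  d
    7  bdadbaa$dbddaa  a
    8  bddaabdadbaa$d  d
    9  daabdadbaa$dbd  d
   10  dadbaa$dbddaab  b
   11  dbaa$dbddaabda  a
   12  dbddaabdadbaa$  $
   13  ddaabdadbaa$db  b

aabdaddaddba$b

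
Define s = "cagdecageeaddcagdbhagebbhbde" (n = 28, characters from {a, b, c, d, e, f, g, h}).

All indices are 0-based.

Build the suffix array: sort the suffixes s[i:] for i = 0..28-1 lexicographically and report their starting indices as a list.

sorted suffixes:
  #0 SA[0]=10  'addcagdbhagebbhbde'
  #1 SA[1]=14  'agdbhagebbhbde'
  #2 SA[2]=1  'agdecageeaddcagdbhagebbhbde'
  #3 SA[3]=19  'agebbhbde'
  #4 SA[4]=6  'ageeaddcagdbhagebbhbde'
  #5 SA[5]=22  'bbhbde'
  #6 SA[6]=25  'bde'
  #7 SA[7]=17  'bhagebbhbde'
  #8 SA[8]=23  'bhbde'
  #9 SA[9]=13  'cagdbhagebbhbde'
  #10 SA[10]=0  'cagdecageeaddcagdbhagebbhbde'
  #11 SA[11]=5  'cageeaddcagdbhagebbhbde'
  #12 SA[12]=16  'dbhagebbhbde'
  #13 SA[13]=12  'dcagdbhagebbhbde'
  #14 SA[14]=11  'ddcagdbhagebbhbde'
  #15 SA[15]=26  'de'
  #16 SA[16]=3  'decageeaddcagdbhagebbhbde'
  #17 SA[17]=27  'e'
  #18 SA[18]=9  'eaddcagdbhagebbhbde'
  #19 SA[19]=21  'ebbhbde'
  #20 SA[20]=4  'ecageeaddcagdbhagebbhbde'
  #21 SA[21]=8  'eeaddcagdbhagebbhbde'
  #22 SA[22]=15  'gdbhagebbhbde'
  #23 SA[23]=2  'gdecageeaddcagdbhagebbhbde'
  #24 SA[24]=20  'gebbhbde'
  #25 SA[25]=7  'geeaddcagdbhagebbhbde'
  #26 SA[26]=18  'hagebbhbde'
  #27 SA[27]=24  'hbde'

[10, 14, 1, 19, 6, 22, 25, 17, 23, 13, 0, 5, 16, 12, 11, 26, 3, 27, 9, 21, 4, 8, 15, 2, 20, 7, 18, 24]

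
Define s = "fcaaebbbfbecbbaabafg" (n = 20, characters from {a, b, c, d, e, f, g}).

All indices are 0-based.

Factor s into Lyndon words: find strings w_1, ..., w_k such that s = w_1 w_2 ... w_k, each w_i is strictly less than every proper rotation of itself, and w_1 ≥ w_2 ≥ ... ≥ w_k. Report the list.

emit factor 1: 'f' (i=0, period=1)
emit factor 2: 'c' (i=1, period=1)
emit factor 3: 'aaebbbfbecbb' (i=2, period=12)
emit factor 4: 'aabafg' (i=14, period=6)

["f", "c", "aaebbbfbecbb", "aabafg"]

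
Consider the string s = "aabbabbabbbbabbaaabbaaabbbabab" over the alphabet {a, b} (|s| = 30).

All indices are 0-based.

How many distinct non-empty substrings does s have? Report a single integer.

359

rank | idx | suffix
   0 |  15 | aaabbaaabbbabab
   1 |  20 | aaabbbabab
   2 |  16 | aabbaaabbbabab
   3 |   0 | aabbabbabbbbabbaaabbaaabbbabab
   4 |  21 | aabbbabab
   5 |  28 | ab
   6 |  26 | abab
   7 |  12 | abbaaabbaaabbbabab
   8 |  17 | abbaaabbbabab
   9 |   1 | abbabbabbbbabbaaabbaaabbbabab
  10 |   4 | abbabbbbabbaaabbaaabbbabab
  11 |  22 | abbbabab
  12 |   7 | abbbbabbaaabbaaabbbabab
  13 |  29 | b
  14 |  14 | baaabbaaabbbabab
  15 |  19 | baaabbbabab
  16 |  27 | bab
  17 |  25 | babab
  18 |  11 | babbaaabbaaabbbabab
  19 |   3 | babbabbbbabbaaabbaaabbbabab
  20 |   6 | babbbbabbaaabbaaabbbabab
  21 |  13 | bbaaabbaaabbbabab
  22 |  18 | bbaaabbbabab
  23 |  24 | bbabab
  24 |  10 | bbabbaaabbaaabbbabab
  25 |   2 | bbabbabbbbabbaaabbaaabbbabab
  26 |   5 | bbabbbbabbaaabbaaabbbabab
  27 |  23 | bbbabab
  28 |   9 | bbbabbaaabbaaabbbabab
  29 |   8 | bbbbabbaaabbaaabbbabab

SA = [15, 20, 16, 0, 21, 28, 26, 12, 17, 1, 4, 22, 7, 29, 14, 19, 27, 25, 11, 3, 6, 13, 18, 24, 10, 2, 5, 23, 9, 8]
i: (SA[i-1],SA[i]) lcp shared
  1: (15,20) 5 'aaabb'
  2: (20,16) 2 'aa'
  3: (16,0) 5 'aabba'
  4: (0,21) 4 'aabb'
  5: (21,28) 1 'a'
  6: (28,26) 2 'ab'
  7: (26,12) 2 'ab'
  8: (12,17) 8 'abbaaabb'
  9: (17,1) 4 'abba'
  10: (1,4) 6 'abbabb'
  11: (4,22) 3 'abb'
  12: (22,7) 4 'abbb'
  13: (7,29) 0 ''
  14: (29,14) 1 'b'
  15: (14,19) 6 'baaabb'
  16: (19,27) 2 'ba'
  17: (27,25) 3 'bab'
  18: (25,11) 3 'bab'
  19: (11,3) 5 'babba'
  20: (3,6) 4 'babb'
  21: (6,13) 1 'b'
  22: (13,18) 7 'bbaaabb'
  23: (18,24) 3 'bba'
  24: (24,10) 4 'bbab'
  25: (10,2) 6 'bbabba'
  26: (2,5) 5 'bbabb'
  27: (5,23) 2 'bb'
  28: (23,9) 5 'bbbab'
  29: (9,8) 3 'bbb'

n(n+1)/2 = 30·31/2 = 465
Σ LCP = 0 + 5 + 2 + 5 + 4 + 1 + 2 + 2 + 8 + 4 + 6 + 3 + 4 + 0 + 1 + 6 + 2 + 3 + 3 + 5 + 4 + 1 + 7 + 3 + 4 + 6 + 5 + 2 + 5 + 3 = 106
distinct = 465 − 106 = 359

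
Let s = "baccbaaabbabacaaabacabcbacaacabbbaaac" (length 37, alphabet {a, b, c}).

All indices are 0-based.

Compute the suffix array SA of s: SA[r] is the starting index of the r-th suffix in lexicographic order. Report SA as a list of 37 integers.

rank | idx | suffix
   0 |  14 | aaabacabcbacaacabbbaaac
   1 |   5 | aaabbabacaaabacabcbacaacabbbaaac
   2 |  33 | aaac
   3 |  15 | aabacabcbacaacabbbaaac
   4 |   6 | aabbabacaaabacabcbacaacabbbaaac
   5 |  34 | aac
   6 |  26 | aacabbbaaac
   7 |  10 | abacaaabacabcbacaacabbbaaac
   8 |  16 | abacabcbacaacabbbaaac
   9 |   7 | abbabacaaabacabcbacaacabbbaaac
  10 |  29 | abbbaaac
  11 |  20 | abcbacaacabbbaaac
  12 |  35 | ac
  13 |  12 | acaaabacabcbacaacabbbaaac
  14 |  24 | acaacabbbaaac
  15 |  27 | acabbbaaac
  16 |  18 | acabcbacaacabbbaaac
  17 |   1 | accbaaabbabacaaabacabcbacaacabbbaaac
  18 |   4 | baaabbabacaaabacabcbacaacabbbaaac
  19 |  32 | baaac
  20 |   9 | babacaaabacabcbacaacabbbaaac
  21 |  11 | bacaaabacabcbacaacabbbaaac
  22 |  23 | bacaacabbbaaac
  23 |  17 | bacabcbacaacabbbaaac
  24 |   0 | baccbaaabbabacaaabacabcbacaacabbbaaac
  25 |  31 | bbaaac
  26 |   8 | bbabacaaabacabcbacaacabbbaaac
  27 |  30 | bbbaaac
  28 |  21 | bcbacaacabbbaaac
  29 |  36 | c
  30 |  13 | caaabacabcbacaacabbbaaac
  31 |  25 | caacabbbaaac
  32 |  28 | cabbbaaac
  33 |  19 | cabcbacaacabbbaaac
  34 |   3 | cbaaabbabacaaabacabcbacaacabbbaaac
  35 |  22 | cbacaacabbbaaac
  36 |   2 | ccbaaabbabacaaabacabcbacaacabbbaaac

[14, 5, 33, 15, 6, 34, 26, 10, 16, 7, 29, 20, 35, 12, 24, 27, 18, 1, 4, 32, 9, 11, 23, 17, 0, 31, 8, 30, 21, 36, 13, 25, 28, 19, 3, 22, 2]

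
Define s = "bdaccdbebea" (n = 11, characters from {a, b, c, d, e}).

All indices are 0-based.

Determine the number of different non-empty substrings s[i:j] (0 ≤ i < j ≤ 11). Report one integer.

rank→(start, suffix):
  0 → (10, 'a')
  1 → (2, 'accdbebea')
  2 → (0, 'bdaccdbebea')
  3 → (8, 'bea')
  4 → (6, 'bebea')
  5 → (3, 'ccdbebea')
  6 → (4, 'cdbebea')
  7 → (1, 'daccdbebea')
  8 → (5, 'dbebea')
  9 → (9, 'ea')
  10 → (7, 'ebea')

SA = [10, 2, 0, 8, 6, 3, 4, 1, 5, 9, 7]
[i] adj suffixes → lcp
  [1] 10/2 → 1 ('a')
  [2] 2/0 → 0 ('')
  [3] 0/8 → 1 ('b')
  [4] 8/6 → 2 ('be')
  [5] 6/3 → 0 ('')
  [6] 3/4 → 1 ('c')
  [7] 4/1 → 0 ('')
  [8] 1/5 → 1 ('d')
  [9] 5/9 → 0 ('')
  [10] 9/7 → 1 ('e')

n(n+1)/2 = 11·12/2 = 66
Σ LCP = 0 + 1 + 0 + 1 + 2 + 0 + 1 + 0 + 1 + 0 + 1 = 7
distinct = 66 − 7 = 59

59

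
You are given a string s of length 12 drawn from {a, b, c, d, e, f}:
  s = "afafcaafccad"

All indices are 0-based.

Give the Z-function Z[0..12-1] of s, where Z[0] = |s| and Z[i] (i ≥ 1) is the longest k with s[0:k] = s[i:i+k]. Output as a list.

[12, 0, 2, 0, 0, 1, 2, 0, 0, 0, 1, 0]

Z[0]=12
i=1: outside box; Z[1]=0
i=2: outside box; Z[2]=2 scan→box=[2,4)
i=3: min(r-i=1, Z[1]=0)=0; Z[3]=0
i=4: outside box; Z[4]=0
i=5: outside box; Z[5]=1 scan→box=[5,6)
i=6: outside box; Z[6]=2 scan→box=[6,8)
i=7: min(r-i=1, Z[1]=0)=0; Z[7]=0
i=8: outside box; Z[8]=0
i=9: outside box; Z[9]=0
i=10: outside box; Z[10]=1 scan→box=[10,11)
i=11: outside box; Z[11]=0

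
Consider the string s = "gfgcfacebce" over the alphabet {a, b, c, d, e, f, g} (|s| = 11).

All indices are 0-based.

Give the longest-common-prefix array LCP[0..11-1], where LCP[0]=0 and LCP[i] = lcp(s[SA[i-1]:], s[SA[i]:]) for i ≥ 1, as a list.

rank→(start, suffix):
  0 → (5, 'acebce')
  1 → (8, 'bce')
  2 → (9, 'ce')
  3 → (6, 'cebce')
  4 → (3, 'cfacebce')
  5 → (10, 'e')
  6 → (7, 'ebce')
  7 → (4, 'facebce')
  8 → (1, 'fgcfacebce')
  9 → (2, 'gcfacebce')
  10 → (0, 'gfgcfacebce')

SA = [5, 8, 9, 6, 3, 10, 7, 4, 1, 2, 0]
i: (SA[i-1],SA[i]) lcp shared
  1: (5,8) 0 ''
  2: (8,9) 0 ''
  3: (9,6) 2 'ce'
  4: (6,3) 1 'c'
  5: (3,10) 0 ''
  6: (10,7) 1 'e'
  7: (7,4) 0 ''
  8: (4,1) 1 'f'
  9: (1,2) 0 ''
  10: (2,0) 1 'g'

[0, 0, 0, 2, 1, 0, 1, 0, 1, 0, 1]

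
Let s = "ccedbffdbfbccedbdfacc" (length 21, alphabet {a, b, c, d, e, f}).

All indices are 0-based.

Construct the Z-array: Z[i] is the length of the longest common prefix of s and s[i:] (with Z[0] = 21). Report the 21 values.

Z[0]=21
i=1: outside box; Z[1]=1 grow→box=[1,2)
i=2: outside box; Z[2]=0
i=3: outside box; Z[3]=0
i=4: outside box; Z[4]=0
i=5: outside box; Z[5]=0
i=6: outside box; Z[6]=0
i=7: outside box; Z[7]=0
i=8: outside box; Z[8]=0
i=9: outside box; Z[9]=0
i=10: outside box; Z[10]=0
i=11: outside box; Z[11]=5 grow→box=[11,16)
i=12: min(r-i=4, Z[1]=1)=1; Z[12]=1
i=13: min(r-i=3, Z[2]=0)=0; Z[13]=0
i=14: min(r-i=2, Z[3]=0)=0; Z[14]=0
i=15: min(r-i=1, Z[4]=0)=0; Z[15]=0
i=16: outside box; Z[16]=0
i=17: outside box; Z[17]=0
i=18: outside box; Z[18]=0
i=19: outside box; Z[19]=2 grow→box=[19,21)
i=20: min(r-i=1, Z[1]=1)=1; Z[20]=1

[21, 1, 0, 0, 0, 0, 0, 0, 0, 0, 0, 5, 1, 0, 0, 0, 0, 0, 0, 2, 1]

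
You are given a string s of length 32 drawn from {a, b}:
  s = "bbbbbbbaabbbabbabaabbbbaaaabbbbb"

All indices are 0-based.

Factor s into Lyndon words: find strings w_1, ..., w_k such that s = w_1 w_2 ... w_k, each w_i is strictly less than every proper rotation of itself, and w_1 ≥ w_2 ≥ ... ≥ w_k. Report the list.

emit factor 1: 'b' (i=0, period=1)
emit factor 2: 'b' (i=1, period=1)
emit factor 3: 'b' (i=2, period=1)
emit factor 4: 'b' (i=3, period=1)
emit factor 5: 'b' (i=4, period=1)
emit factor 6: 'b' (i=5, period=1)
emit factor 7: 'b' (i=6, period=1)
emit factor 8: 'aabbbabbabaabbbb' (i=7, period=16)
emit factor 9: 'aaaabbbbb' (i=23, period=9)

["b", "b", "b", "b", "b", "b", "b", "aabbbabbabaabbbb", "aaaabbbbb"]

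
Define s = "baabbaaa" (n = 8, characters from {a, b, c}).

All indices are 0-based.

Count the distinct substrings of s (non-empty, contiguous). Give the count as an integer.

26

rank→(start, suffix):
  0 → (7, 'a')
  1 → (6, 'aa')
  2 → (5, 'aaa')
  3 → (1, 'aabbaaa')
  4 → (2, 'abbaaa')
  5 → (4, 'baaa')
  6 → (0, 'baabbaaa')
  7 → (3, 'bbaaa')

SA = [7, 6, 5, 1, 2, 4, 0, 3]
[i] adj suffixes → lcp
  [1] 7/6 → 1 ('a')
  [2] 6/5 → 2 ('aa')
  [3] 5/1 → 2 ('aa')
  [4] 1/2 → 1 ('a')
  [5] 2/4 → 0 ('')
  [6] 4/0 → 3 ('baa')
  [7] 0/3 → 1 ('b')

n(n+1)/2 = 8·9/2 = 36
Σ LCP = 0 + 1 + 2 + 2 + 1 + 0 + 3 + 1 = 10
distinct = 36 − 10 = 26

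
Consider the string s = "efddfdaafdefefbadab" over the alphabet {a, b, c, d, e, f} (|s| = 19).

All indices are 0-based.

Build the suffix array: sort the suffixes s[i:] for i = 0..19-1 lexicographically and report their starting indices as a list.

[6, 17, 15, 7, 18, 14, 5, 16, 2, 9, 3, 12, 0, 10, 13, 4, 1, 8, 11]

rank→(start, suffix):
  0 → (6, 'aafdefefbadab')
  1 → (17, 'ab')
  2 → (15, 'adab')
  3 → (7, 'afdefefbadab')
  4 → (18, 'b')
  5 → (14, 'badab')
  6 → (5, 'daafdefefbadab')
  7 → (16, 'dab')
  8 → (2, 'ddfdaafdefefbadab')
  9 → (9, 'defefbadab')
  10 → (3, 'dfdaafdefefbadab')
  11 → (12, 'efbadab')
  12 → (0, 'efddfdaafdefefbadab')
  13 → (10, 'efefbadab')
  14 → (13, 'fbadab')
  15 → (4, 'fdaafdefefbadab')
  16 → (1, 'fddfdaafdefefbadab')
  17 → (8, 'fdefefbadab')
  18 → (11, 'fefbadab')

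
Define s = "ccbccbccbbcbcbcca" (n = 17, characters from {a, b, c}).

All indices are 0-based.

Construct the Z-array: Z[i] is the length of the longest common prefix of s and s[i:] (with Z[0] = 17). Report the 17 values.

Z[0]=17
i=1: outside box; Z[1]=1 extend→box=[1,2)
i=2: outside box; Z[2]=0
i=3: outside box; Z[3]=6 extend→box=[3,9)
i=4: min(r-i=5, Z[1]=1)=1; Z[4]=1
i=5: min(r-i=4, Z[2]=0)=0; Z[5]=0
i=6: min(r-i=3, Z[3]=6)=3; Z[6]=3
i=7: min(r-i=2, Z[4]=1)=1; Z[7]=1
i=8: min(r-i=1, Z[5]=0)=0; Z[8]=0
i=9: outside box; Z[9]=0
i=10: outside box; Z[10]=1 extend→box=[10,11)
i=11: outside box; Z[11]=0
i=12: outside box; Z[12]=1 extend→box=[12,13)
i=13: outside box; Z[13]=0
i=14: outside box; Z[14]=2 extend→box=[14,16)
i=15: min(r-i=1, Z[1]=1)=1; Z[15]=1
i=16: outside box; Z[16]=0

[17, 1, 0, 6, 1, 0, 3, 1, 0, 0, 1, 0, 1, 0, 2, 1, 0]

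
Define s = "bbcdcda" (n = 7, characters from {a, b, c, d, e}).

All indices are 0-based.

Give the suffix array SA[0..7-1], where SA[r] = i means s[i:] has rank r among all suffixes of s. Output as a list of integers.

rank | idx | suffix
   0 |   6 | a
   1 |   0 | bbcdcda
   2 |   1 | bcdcda
   3 |   4 | cda
   4 |   2 | cdcda
   5 |   5 | da
   6 |   3 | dcda

[6, 0, 1, 4, 2, 5, 3]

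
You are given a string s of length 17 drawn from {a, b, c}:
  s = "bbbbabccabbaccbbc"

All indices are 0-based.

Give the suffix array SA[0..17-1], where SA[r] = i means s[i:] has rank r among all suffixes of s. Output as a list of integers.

[8, 4, 11, 3, 10, 2, 9, 1, 0, 14, 15, 5, 16, 7, 13, 6, 12]

rank→(start, suffix):
  0 → (8, 'abbaccbbc')
  1 → (4, 'abccabbaccbbc')
  2 → (11, 'accbbc')
  3 → (3, 'babccabbaccbbc')
  4 → (10, 'baccbbc')
  5 → (2, 'bbabccabbaccbbc')
  6 → (9, 'bbaccbbc')
  7 → (1, 'bbbabccabbaccbbc')
  8 → (0, 'bbbbabccabbaccbbc')
  9 → (14, 'bbc')
  10 → (15, 'bc')
  11 → (5, 'bccabbaccbbc')
  12 → (16, 'c')
  13 → (7, 'cabbaccbbc')
  14 → (13, 'cbbc')
  15 → (6, 'ccabbaccbbc')
  16 → (12, 'ccbbc')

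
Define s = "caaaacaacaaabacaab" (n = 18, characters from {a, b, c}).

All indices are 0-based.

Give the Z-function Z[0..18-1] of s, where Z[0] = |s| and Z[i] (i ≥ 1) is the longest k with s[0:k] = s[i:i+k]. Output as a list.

[18, 0, 0, 0, 0, 3, 0, 0, 4, 0, 0, 0, 0, 0, 3, 0, 0, 0]

Z[0]=18
i=1: i≥r, start 0; Z[1]=0
i=2: i≥r, start 0; Z[2]=0
i=3: i≥r, start 0; Z[3]=0
i=4: i≥r, start 0; Z[4]=0
i=5: i≥r, start 0; Z[5]=3 extend→box=[5,8)
i=6: min(r-i=2, Z[1]=0)=0; Z[6]=0
i=7: min(r-i=1, Z[2]=0)=0; Z[7]=0
i=8: i≥r, start 0; Z[8]=4 extend→box=[8,12)
i=9: min(r-i=3, Z[1]=0)=0; Z[9]=0
i=10: min(r-i=2, Z[2]=0)=0; Z[10]=0
i=11: min(r-i=1, Z[3]=0)=0; Z[11]=0
i=12: i≥r, start 0; Z[12]=0
i=13: i≥r, start 0; Z[13]=0
i=14: i≥r, start 0; Z[14]=3 extend→box=[14,17)
i=15: min(r-i=2, Z[1]=0)=0; Z[15]=0
i=16: min(r-i=1, Z[2]=0)=0; Z[16]=0
i=17: i≥r, start 0; Z[17]=0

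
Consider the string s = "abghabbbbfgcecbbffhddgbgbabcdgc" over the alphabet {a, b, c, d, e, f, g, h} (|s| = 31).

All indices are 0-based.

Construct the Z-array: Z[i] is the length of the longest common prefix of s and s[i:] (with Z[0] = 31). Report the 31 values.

Z[0]=31
i=1: i≥r, start 0; Z[1]=0
i=2: i≥r, start 0; Z[2]=0
i=3: i≥r, start 0; Z[3]=0
i=4: i≥r, start 0; Z[4]=2 grow→box=[4,6)
i=5: min(r-i=1, Z[1]=0)=0; Z[5]=0
i=6: i≥r, start 0; Z[6]=0
i=7: i≥r, start 0; Z[7]=0
i=8: i≥r, start 0; Z[8]=0
i=9: i≥r, start 0; Z[9]=0
i=10: i≥r, start 0; Z[10]=0
i=11: i≥r, start 0; Z[11]=0
i=12: i≥r, start 0; Z[12]=0
i=13: i≥r, start 0; Z[13]=0
i=14: i≥r, start 0; Z[14]=0
i=15: i≥r, start 0; Z[15]=0
i=16: i≥r, start 0; Z[16]=0
i=17: i≥r, start 0; Z[17]=0
i=18: i≥r, start 0; Z[18]=0
i=19: i≥r, start 0; Z[19]=0
i=20: i≥r, start 0; Z[20]=0
i=21: i≥r, start 0; Z[21]=0
i=22: i≥r, start 0; Z[22]=0
i=23: i≥r, start 0; Z[23]=0
i=24: i≥r, start 0; Z[24]=0
i=25: i≥r, start 0; Z[25]=2 grow→box=[25,27)
i=26: min(r-i=1, Z[1]=0)=0; Z[26]=0
i=27: i≥r, start 0; Z[27]=0
i=28: i≥r, start 0; Z[28]=0
i=29: i≥r, start 0; Z[29]=0
i=30: i≥r, start 0; Z[30]=0

[31, 0, 0, 0, 2, 0, 0, 0, 0, 0, 0, 0, 0, 0, 0, 0, 0, 0, 0, 0, 0, 0, 0, 0, 0, 2, 0, 0, 0, 0, 0]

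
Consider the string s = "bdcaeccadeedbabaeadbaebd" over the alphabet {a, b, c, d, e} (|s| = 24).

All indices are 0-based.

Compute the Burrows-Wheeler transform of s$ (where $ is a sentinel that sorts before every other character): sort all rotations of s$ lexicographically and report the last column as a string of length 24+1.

rank  rotation                   last
    0  $bdcaeccadeedbabaeadbaebd  d
    1  abaeadbaebd$bdcaeccadeedb  b
    2  adbaebd$bdcaeccadeedbabae  e
    3  adeedbabaeadbaebd$bdcaecc  c
    4  aeadbaebd$bdcaeccadeedbab  b
    5  aebd$bdcaeccadeedbabaeadb  b
    6  aeccadeedbabaeadbaebd$bdc  c
    7  babaeadbaebd$bdcaeccadeed  d
    8  baeadbaebd$bdcaeccadeedba  a
    9  baebd$bdcaeccadeedbabaead  d
   10  bd$bdcaeccadeedbabaeadbae  e
   11  bdcaeccadeedbabaeadbaebd$  $
   12  cadeedbabaeadbaebd$bdcaec  c
   13  caeccadeedbabaeadbaebd$bd  d
   14  ccadeedbabaeadbaebd$bdcae  e
   15  d$bdcaeccadeedbabaeadbaeb  b
   16  dbabaeadbaebd$bdcaeccadee  e
   17  dbaebd$bdcaeccadeedbabaea  a
   18  dcaeccadeedbabaeadbaebd$b  b
   19  deedbabaeadbaebd$bdcaecca  a
   20  eadbaebd$bdcaeccadeedbaba  a
   21  ebd$bdcaeccadeedbabaeadba  a
   22  eccadeedbabaeadbaebd$bdca  a
   23  edbabaeadbaebd$bdcaeccade  e
   24  eedbabaeadbaebd$bdcaeccad  d

dbecbbcdade$cdebeabaaaaed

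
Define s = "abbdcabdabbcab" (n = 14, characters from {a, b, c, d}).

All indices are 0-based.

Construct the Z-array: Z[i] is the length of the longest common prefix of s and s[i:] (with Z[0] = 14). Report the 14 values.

[14, 0, 0, 0, 0, 2, 0, 0, 3, 0, 0, 0, 2, 0]

Z[0]=14
i=1: fresh scan; Z[1]=0
i=2: fresh scan; Z[2]=0
i=3: fresh scan; Z[3]=0
i=4: fresh scan; Z[4]=0
i=5: fresh scan; Z[5]=2 grow→box=[5,7)
i=6: min(r-i=1, Z[1]=0)=0; Z[6]=0
i=7: fresh scan; Z[7]=0
i=8: fresh scan; Z[8]=3 grow→box=[8,11)
i=9: min(r-i=2, Z[1]=0)=0; Z[9]=0
i=10: min(r-i=1, Z[2]=0)=0; Z[10]=0
i=11: fresh scan; Z[11]=0
i=12: fresh scan; Z[12]=2 grow→box=[12,14)
i=13: min(r-i=1, Z[1]=0)=0; Z[13]=0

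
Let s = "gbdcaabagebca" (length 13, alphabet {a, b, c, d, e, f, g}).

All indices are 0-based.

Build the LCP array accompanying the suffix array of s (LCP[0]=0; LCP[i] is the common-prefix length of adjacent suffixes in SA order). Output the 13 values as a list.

[0, 1, 1, 1, 0, 1, 1, 0, 2, 0, 0, 0, 1]

rank | idx | suffix
   0 |  12 | a
   1 |   4 | aabagebca
   2 |   5 | abagebca
   3 |   7 | agebca
   4 |   6 | bagebca
   5 |  10 | bca
   6 |   1 | bdcaabagebca
   7 |  11 | ca
   8 |   3 | caabagebca
   9 |   2 | dcaabagebca
  10 |   9 | ebca
  11 |   0 | gbdcaabagebca
  12 |   8 | gebca

SA = [12, 4, 5, 7, 6, 10, 1, 11, 3, 2, 9, 0, 8]
[i] adj suffixes → lcp
  [1] 12/4 → 1 ('a')
  [2] 4/5 → 1 ('a')
  [3] 5/7 → 1 ('a')
  [4] 7/6 → 0 ('')
  [5] 6/10 → 1 ('b')
  [6] 10/1 → 1 ('b')
  [7] 1/11 → 0 ('')
  [8] 11/3 → 2 ('ca')
  [9] 3/2 → 0 ('')
  [10] 2/9 → 0 ('')
  [11] 9/0 → 0 ('')
  [12] 0/8 → 1 ('g')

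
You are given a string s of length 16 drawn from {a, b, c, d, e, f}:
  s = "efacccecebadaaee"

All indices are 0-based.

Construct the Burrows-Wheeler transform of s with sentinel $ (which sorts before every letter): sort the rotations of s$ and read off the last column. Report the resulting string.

edfbaeacecaecca$e

rank  rotation           last
    0  $efacccecebadaaee  e
    1  aaee$efacccecebad  d
    2  acccecebadaaee$ef  f
    3  adaaee$efaccceceb  b
    4  aee$efacccecebada  a
    5  badaaee$efacccece  e
    6  cccecebadaaee$efa  a
    7  ccecebadaaee$efac  c
    8  cebadaaee$efaccce  e
    9  cecebadaaee$efacc  c
   10  daaee$efaccceceba  a
   11  e$efacccecebadaae  e
   12  ebadaaee$efacccec  c
   13  ecebadaaee$efaccc  c
   14  ee$efacccecebadaa  a
   15  efacccecebadaaee$  $
   16  facccecebadaaee$e  e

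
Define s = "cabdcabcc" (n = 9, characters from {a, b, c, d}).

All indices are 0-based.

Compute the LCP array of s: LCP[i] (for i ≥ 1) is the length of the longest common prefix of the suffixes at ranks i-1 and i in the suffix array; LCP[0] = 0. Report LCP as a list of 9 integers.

sorted suffixes:
  #0 SA[0]=5  'abcc'
  #1 SA[1]=1  'abdcabcc'
  #2 SA[2]=6  'bcc'
  #3 SA[3]=2  'bdcabcc'
  #4 SA[4]=8  'c'
  #5 SA[5]=4  'cabcc'
  #6 SA[6]=0  'cabdcabcc'
  #7 SA[7]=7  'cc'
  #8 SA[8]=3  'dcabcc'

SA = [5, 1, 6, 2, 8, 4, 0, 7, 3]
i: (SA[i-1],SA[i]) lcp shared
  1: (5,1) 2 'ab'
  2: (1,6) 0 ''
  3: (6,2) 1 'b'
  4: (2,8) 0 ''
  5: (8,4) 1 'c'
  6: (4,0) 3 'cab'
  7: (0,7) 1 'c'
  8: (7,3) 0 ''

[0, 2, 0, 1, 0, 1, 3, 1, 0]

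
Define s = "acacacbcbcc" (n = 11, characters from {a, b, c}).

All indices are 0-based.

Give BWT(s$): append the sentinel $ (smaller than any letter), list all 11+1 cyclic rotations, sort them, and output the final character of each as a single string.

c$cccccaaabb

rank  rotation      last
    0  $acacacbcbcc  c
    1  acacacbcbcc$  $
    2  acacbcbcc$ac  c
    3  acbcbcc$acac  c
    4  bcbcc$acacac  c
    5  bcc$acacacbc  c
    6  c$acacacbcbc  c
    7  cacacbcbcc$a  a
    8  cacbcbcc$aca  a
    9  cbcbcc$acaca  a
   10  cbcc$acacacb  b
   11  cc$acacacbcb  b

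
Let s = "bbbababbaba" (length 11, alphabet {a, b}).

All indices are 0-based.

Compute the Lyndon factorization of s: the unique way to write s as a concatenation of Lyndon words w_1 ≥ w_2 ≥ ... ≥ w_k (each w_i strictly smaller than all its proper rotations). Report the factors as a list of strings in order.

["b", "b", "b", "ababb", "ab", "a"]

emit factor 1: 'b' (i=0, period=1)
emit factor 2: 'b' (i=1, period=1)
emit factor 3: 'b' (i=2, period=1)
emit factor 4: 'ababb' (i=3, period=5)
emit factor 5: 'ab' (i=8, period=2)
emit factor 6: 'a' (i=10, period=1)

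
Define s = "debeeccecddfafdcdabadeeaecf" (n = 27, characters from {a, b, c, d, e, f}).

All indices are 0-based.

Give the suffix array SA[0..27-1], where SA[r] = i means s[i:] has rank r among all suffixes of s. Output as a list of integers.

[17, 19, 23, 12, 18, 2, 5, 15, 8, 6, 25, 16, 14, 9, 0, 20, 10, 22, 1, 4, 7, 24, 21, 3, 26, 11, 13]

sorted suffixes:
  #0 SA[0]=17  'abadeeaecf'
  #1 SA[1]=19  'adeeaecf'
  #2 SA[2]=23  'aecf'
  #3 SA[3]=12  'afdcdabadeeaecf'
  #4 SA[4]=18  'badeeaecf'
  #5 SA[5]=2  'beeccecddfafdcdabadeeaecf'
  #6 SA[6]=5  'ccecddfafdcdabadeeaecf'
  #7 SA[7]=15  'cdabadeeaecf'
  #8 SA[8]=8  'cddfafdcdabadeeaecf'
  #9 SA[9]=6  'cecddfafdcdabadeeaecf'
  #10 SA[10]=25  'cf'
  #11 SA[11]=16  'dabadeeaecf'
  #12 SA[12]=14  'dcdabadeeaecf'
  #13 SA[13]=9  'ddfafdcdabadeeaecf'
  #14 SA[14]=0  'debeeccecddfafdcdabadeeaecf'
  #15 SA[15]=20  'deeaecf'
  #16 SA[16]=10  'dfafdcdabadeeaecf'
  #17 SA[17]=22  'eaecf'
  #18 SA[18]=1  'ebeeccecddfafdcdabadeeaecf'
  #19 SA[19]=4  'eccecddfafdcdabadeeaecf'
  #20 SA[20]=7  'ecddfafdcdabadeeaecf'
  #21 SA[21]=24  'ecf'
  #22 SA[22]=21  'eeaecf'
  #23 SA[23]=3  'eeccecddfafdcdabadeeaecf'
  #24 SA[24]=26  'f'
  #25 SA[25]=11  'fafdcdabadeeaecf'
  #26 SA[26]=13  'fdcdabadeeaecf'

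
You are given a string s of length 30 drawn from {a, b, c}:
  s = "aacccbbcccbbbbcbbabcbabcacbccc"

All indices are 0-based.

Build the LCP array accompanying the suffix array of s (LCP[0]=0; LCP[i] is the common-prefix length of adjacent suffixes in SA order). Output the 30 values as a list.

[0, 1, 3, 1, 2, 0, 4, 1, 2, 3, 2, 3, 1, 2, 3, 2, 4, 0, 1, 1, 2, 3, 3, 2, 1, 2, 4, 2, 3, 5]

rank | idx | suffix
   0 |   0 | aacccbbcccbbbbcbbabcbabcacbccc
   1 |  21 | abcacbccc
   2 |  17 | abcbabcacbccc
   3 |  24 | acbccc
   4 |   1 | acccbbcccbbbbcbbabcbabcacbccc
   5 |  20 | babcacbccc
   6 |  16 | babcbabcacbccc
   7 |  15 | bbabcbabcacbccc
   8 |  10 | bbbbcbbabcbabcacbccc
   9 |  11 | bbbcbbabcbabcacbccc
  10 |  12 | bbcbbabcbabcacbccc
  11 |   5 | bbcccbbbbcbbabcbabcacbccc
  12 |  22 | bcacbccc
  13 |  18 | bcbabcacbccc
  14 |  13 | bcbbabcbabcacbccc
  15 |  26 | bccc
  16 |   6 | bcccbbbbcbbabcbabcacbccc
  17 |  29 | c
  18 |  23 | cacbccc
  19 |  19 | cbabcacbccc
  20 |  14 | cbbabcbabcacbccc
  21 |   9 | cbbbbcbbabcbabcacbccc
  22 |   4 | cbbcccbbbbcbbabcbabcacbccc
  23 |  25 | cbccc
  24 |  28 | cc
  25 |   8 | ccbbbbcbbabcbabcacbccc
  26 |   3 | ccbbcccbbbbcbbabcbabcacbccc
  27 |  27 | ccc
  28 |   7 | cccbbbbcbbabcbabcacbccc
  29 |   2 | cccbbcccbbbbcbbabcbabcacbccc

SA = [0, 21, 17, 24, 1, 20, 16, 15, 10, 11, 12, 5, 22, 18, 13, 26, 6, 29, 23, 19, 14, 9, 4, 25, 28, 8, 3, 27, 7, 2]
i: (SA[i-1],SA[i]) lcp shared
  1: (0,21) 1 'a'
  2: (21,17) 3 'abc'
  3: (17,24) 1 'a'
  4: (24,1) 2 'ac'
  5: (1,20) 0 ''
  6: (20,16) 4 'babc'
  7: (16,15) 1 'b'
  8: (15,10) 2 'bb'
  9: (10,11) 3 'bbb'
  10: (11,12) 2 'bb'
  11: (12,5) 3 'bbc'
  12: (5,22) 1 'b'
  13: (22,18) 2 'bc'
  14: (18,13) 3 'bcb'
  15: (13,26) 2 'bc'
  16: (26,6) 4 'bccc'
  17: (6,29) 0 ''
  18: (29,23) 1 'c'
  19: (23,19) 1 'c'
  20: (19,14) 2 'cb'
  21: (14,9) 3 'cbb'
  22: (9,4) 3 'cbb'
  23: (4,25) 2 'cb'
  24: (25,28) 1 'c'
  25: (28,8) 2 'cc'
  26: (8,3) 4 'ccbb'
  27: (3,27) 2 'cc'
  28: (27,7) 3 'ccc'
  29: (7,2) 5 'cccbb'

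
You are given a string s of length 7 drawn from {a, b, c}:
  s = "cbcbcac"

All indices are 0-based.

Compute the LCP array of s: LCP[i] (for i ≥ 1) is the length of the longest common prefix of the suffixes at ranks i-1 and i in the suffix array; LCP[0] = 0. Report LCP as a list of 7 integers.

[0, 0, 2, 0, 1, 1, 3]

rank→(start, suffix):
  0 → (5, 'ac')
  1 → (3, 'bcac')
  2 → (1, 'bcbcac')
  3 → (6, 'c')
  4 → (4, 'cac')
  5 → (2, 'cbcac')
  6 → (0, 'cbcbcac')

SA = [5, 3, 1, 6, 4, 2, 0]
[i] adj suffixes → lcp
  [1] 5/3 → 0 ('')
  [2] 3/1 → 2 ('bc')
  [3] 1/6 → 0 ('')
  [4] 6/4 → 1 ('c')
  [5] 4/2 → 1 ('c')
  [6] 2/0 → 3 ('cbc')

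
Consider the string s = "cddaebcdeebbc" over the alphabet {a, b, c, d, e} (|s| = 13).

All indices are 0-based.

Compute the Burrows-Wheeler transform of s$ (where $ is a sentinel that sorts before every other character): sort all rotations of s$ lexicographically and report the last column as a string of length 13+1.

cdebeb$bdccead

rank  rotation        last
    0  $cddaebcdeebbc  c
    1  aebcdeebbc$cdd  d
    2  bbc$cddaebcdee  e
    3  bc$cddaebcdeeb  b
    4  bcdeebbc$cddae  e
    5  c$cddaebcdeebb  b
    6  cddaebcdeebbc$  $
    7  cdeebbc$cddaeb  b
    8  daebcdeebbc$cd  d
    9  ddaebcdeebbc$c  c
   10  deebbc$cddaebc  c
   11  ebbc$cddaebcde  e
   12  ebcdeebbc$cdda  a
   13  eebbc$cddaebcd  d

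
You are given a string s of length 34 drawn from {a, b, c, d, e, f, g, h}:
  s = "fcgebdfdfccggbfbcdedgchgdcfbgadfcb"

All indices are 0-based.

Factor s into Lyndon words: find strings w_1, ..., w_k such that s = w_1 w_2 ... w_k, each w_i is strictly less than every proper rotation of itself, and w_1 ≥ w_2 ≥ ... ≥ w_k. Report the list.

["f", "cge", "bdfdfccggbf", "bcdedgchgdcfbg", "adfcb"]

emit factor 1: 'f' (i=0, period=1)
emit factor 2: 'cge' (i=1, period=3)
emit factor 3: 'bdfdfccggbf' (i=4, period=11)
emit factor 4: 'bcdedgchgdcfbg' (i=15, period=14)
emit factor 5: 'adfcb' (i=29, period=5)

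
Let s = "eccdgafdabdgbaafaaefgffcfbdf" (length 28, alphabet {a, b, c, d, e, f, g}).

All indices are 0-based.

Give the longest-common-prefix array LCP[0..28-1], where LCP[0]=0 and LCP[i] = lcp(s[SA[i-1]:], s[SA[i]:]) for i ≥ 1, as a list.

rank | idx | suffix
   0 |  16 | aaefgffcfbdf
   1 |  13 | aafaaefgffcfbdf
   2 |   8 | abdgbaafaaefgffcfbdf
   3 |  17 | aefgffcfbdf
   4 |  14 | afaaefgffcfbdf
   5 |   5 | afdabdgbaafaaefgffcfbdf
   6 |  12 | baafaaefgffcfbdf
   7 |  25 | bdf
   8 |   9 | bdgbaafaaefgffcfbdf
   9 |   1 | ccdgafdabdgbaafaaefgffcfbdf
  10 |   2 | cdgafdabdgbaafaaefgffcfbdf
  11 |  23 | cfbdf
  12 |   7 | dabdgbaafaaefgffcfbdf
  13 |  26 | df
  14 |   3 | dgafdabdgbaafaaefgffcfbdf
  15 |  10 | dgbaafaaefgffcfbdf
  16 |   0 | eccdgafdabdgbaafaaefgffcfbdf
  17 |  18 | efgffcfbdf
  18 |  27 | f
  19 |  15 | faaefgffcfbdf
  20 |  24 | fbdf
  21 |  22 | fcfbdf
  22 |   6 | fdabdgbaafaaefgffcfbdf
  23 |  21 | ffcfbdf
  24 |  19 | fgffcfbdf
  25 |   4 | gafdabdgbaafaaefgffcfbdf
  26 |  11 | gbaafaaefgffcfbdf
  27 |  20 | gffcfbdf

SA = [16, 13, 8, 17, 14, 5, 12, 25, 9, 1, 2, 23, 7, 26, 3, 10, 0, 18, 27, 15, 24, 22, 6, 21, 19, 4, 11, 20]
i: (SA[i-1],SA[i]) lcp shared
  1: (16,13) 2 'aa'
  2: (13,8) 1 'a'
  3: (8,17) 1 'a'
  4: (17,14) 1 'a'
  5: (14,5) 2 'af'
  6: (5,12) 0 ''
  7: (12,25) 1 'b'
  8: (25,9) 2 'bd'
  9: (9,1) 0 ''
  10: (1,2) 1 'c'
  11: (2,23) 1 'c'
  12: (23,7) 0 ''
  13: (7,26) 1 'd'
  14: (26,3) 1 'd'
  15: (3,10) 2 'dg'
  16: (10,0) 0 ''
  17: (0,18) 1 'e'
  18: (18,27) 0 ''
  19: (27,15) 1 'f'
  20: (15,24) 1 'f'
  21: (24,22) 1 'f'
  22: (22,6) 1 'f'
  23: (6,21) 1 'f'
  24: (21,19) 1 'f'
  25: (19,4) 0 ''
  26: (4,11) 1 'g'
  27: (11,20) 1 'g'

[0, 2, 1, 1, 1, 2, 0, 1, 2, 0, 1, 1, 0, 1, 1, 2, 0, 1, 0, 1, 1, 1, 1, 1, 1, 0, 1, 1]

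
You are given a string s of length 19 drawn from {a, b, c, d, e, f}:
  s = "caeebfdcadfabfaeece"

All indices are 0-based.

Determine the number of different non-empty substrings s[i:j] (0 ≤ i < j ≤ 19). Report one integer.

rank→(start, suffix):
  0 → (11, 'abfaeece')
  1 → (8, 'adfabfaeece')
  2 → (1, 'aeebfdcadfabfaeece')
  3 → (14, 'aeece')
  4 → (12, 'bfaeece')
  5 → (4, 'bfdcadfabfaeece')
  6 → (7, 'cadfabfaeece')
  7 → (0, 'caeebfdcadfabfaeece')
  8 → (17, 'ce')
  9 → (6, 'dcadfabfaeece')
  10 → (9, 'dfabfaeece')
  11 → (18, 'e')
  12 → (3, 'ebfdcadfabfaeece')
  13 → (16, 'ece')
  14 → (2, 'eebfdcadfabfaeece')
  15 → (15, 'eece')
  16 → (10, 'fabfaeece')
  17 → (13, 'faeece')
  18 → (5, 'fdcadfabfaeece')

SA = [11, 8, 1, 14, 12, 4, 7, 0, 17, 6, 9, 18, 3, 16, 2, 15, 10, 13, 5]
rank  pair      lcp
   1  s[11:],s[8:]  1  'a'
   2  s[8:],s[1:]  1  'a'
   3  s[1:],s[14:]  3  'aee'
   4  s[14:],s[12:]  0  ''
   5  s[12:],s[4:]  2  'bf'
   6  s[4:],s[7:]  0  ''
   7  s[7:],s[0:]  2  'ca'
   8  s[0:],s[17:]  1  'c'
   9  s[17:],s[6:]  0  ''
  10  s[6:],s[9:]  1  'd'
  11  s[9:],s[18:]  0  ''
  12  s[18:],s[3:]  1  'e'
  13  s[3:],s[16:]  1  'e'
  14  s[16:],s[2:]  1  'e'
  15  s[2:],s[15:]  2  'ee'
  16  s[15:],s[10:]  0  ''
  17  s[10:],s[13:]  2  'fa'
  18  s[13:],s[5:]  1  'f'

n(n+1)/2 = 19·20/2 = 190
Σ LCP = 0 + 1 + 1 + 3 + 0 + 2 + 0 + 2 + 1 + 0 + 1 + 0 + 1 + 1 + 1 + 2 + 0 + 2 + 1 = 19
distinct = 190 − 19 = 171

171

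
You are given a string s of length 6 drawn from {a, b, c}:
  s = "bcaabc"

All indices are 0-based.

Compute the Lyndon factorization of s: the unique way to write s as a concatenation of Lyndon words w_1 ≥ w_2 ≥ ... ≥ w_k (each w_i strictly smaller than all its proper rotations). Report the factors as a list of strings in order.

emit factor 1: 'bc' (i=0, period=2)
emit factor 2: 'aabc' (i=2, period=4)

["bc", "aabc"]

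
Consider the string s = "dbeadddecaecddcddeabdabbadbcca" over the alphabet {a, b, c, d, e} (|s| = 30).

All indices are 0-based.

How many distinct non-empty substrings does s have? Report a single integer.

427

rank→(start, suffix):
  0 → (29, 'a')
  1 → (21, 'abbadbcca')
  2 → (18, 'abdabbadbcca')
  3 → (24, 'adbcca')
  4 → (3, 'adddecaecddcddeabdabbadbcca')
  5 → (9, 'aecddcddeabdabbadbcca')
  6 → (23, 'badbcca')
  7 → (22, 'bbadbcca')
  8 → (26, 'bcca')
  9 → (19, 'bdabbadbcca')
  10 → (1, 'beadddecaecddcddeabdabbadbcca')
  11 → (28, 'ca')
  12 → (8, 'caecddcddeabdabbadbcca')
  13 → (27, 'cca')
  14 → (11, 'cddcddeabdabbadbcca')
  15 → (14, 'cddeabdabbadbcca')
  16 → (20, 'dabbadbcca')
  17 → (25, 'dbcca')
  18 → (0, 'dbeadddecaecddcddeabdabbadbcca')
  19 → (13, 'dcddeabdabbadbcca')
  20 → (12, 'ddcddeabdabbadbcca')
  21 → (4, 'dddecaecddcddeabdabbadbcca')
  22 → (15, 'ddeabdabbadbcca')
  23 → (5, 'ddecaecddcddeabdabbadbcca')
  24 → (16, 'deabdabbadbcca')
  25 → (6, 'decaecddcddeabdabbadbcca')
  26 → (17, 'eabdabbadbcca')
  27 → (2, 'eadddecaecddcddeabdabbadbcca')
  28 → (7, 'ecaecddcddeabdabbadbcca')
  29 → (10, 'ecddcddeabdabbadbcca')

SA = [29, 21, 18, 24, 3, 9, 23, 22, 26, 19, 1, 28, 8, 27, 11, 14, 20, 25, 0, 13, 12, 4, 15, 5, 16, 6, 17, 2, 7, 10]
i: (SA[i-1],SA[i]) lcp shared
  1: (29,21) 1 'a'
  2: (21,18) 2 'ab'
  3: (18,24) 1 'a'
  4: (24,3) 2 'ad'
  5: (3,9) 1 'a'
  6: (9,23) 0 ''
  7: (23,22) 1 'b'
  8: (22,26) 1 'b'
  9: (26,19) 1 'b'
  10: (19,1) 1 'b'
  11: (1,28) 0 ''
  12: (28,8) 2 'ca'
  13: (8,27) 1 'c'
  14: (27,11) 1 'c'
  15: (11,14) 3 'cdd'
  16: (14,20) 0 ''
  17: (20,25) 1 'd'
  18: (25,0) 2 'db'
  19: (0,13) 1 'd'
  20: (13,12) 1 'd'
  21: (12,4) 2 'dd'
  22: (4,15) 2 'dd'
  23: (15,5) 3 'dde'
  24: (5,16) 1 'd'
  25: (16,6) 2 'de'
  26: (6,17) 0 ''
  27: (17,2) 2 'ea'
  28: (2,7) 1 'e'
  29: (7,10) 2 'ec'

n(n+1)/2 = 30·31/2 = 465
Σ LCP = 0 + 1 + 2 + 1 + 2 + 1 + 0 + 1 + 1 + 1 + 1 + 0 + 2 + 1 + 1 + 3 + 0 + 1 + 2 + 1 + 1 + 2 + 2 + 3 + 1 + 2 + 0 + 2 + 1 + 2 = 38
distinct = 465 − 38 = 427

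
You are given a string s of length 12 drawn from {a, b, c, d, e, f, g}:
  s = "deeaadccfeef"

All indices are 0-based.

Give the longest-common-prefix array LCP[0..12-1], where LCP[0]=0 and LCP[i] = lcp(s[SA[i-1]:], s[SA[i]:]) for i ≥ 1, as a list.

rank | idx | suffix
   0 |   3 | aadccfeef
   1 |   4 | adccfeef
   2 |   6 | ccfeef
   3 |   7 | cfeef
   4 |   5 | dccfeef
   5 |   0 | deeaadccfeef
   6 |   2 | eaadccfeef
   7 |   1 | eeaadccfeef
   8 |   9 | eef
   9 |  10 | ef
  10 |  11 | f
  11 |   8 | feef

SA = [3, 4, 6, 7, 5, 0, 2, 1, 9, 10, 11, 8]
i: (SA[i-1],SA[i]) lcp shared
  1: (3,4) 1 'a'
  2: (4,6) 0 ''
  3: (6,7) 1 'c'
  4: (7,5) 0 ''
  5: (5,0) 1 'd'
  6: (0,2) 0 ''
  7: (2,1) 1 'e'
  8: (1,9) 2 'ee'
  9: (9,10) 1 'e'
  10: (10,11) 0 ''
  11: (11,8) 1 'f'

[0, 1, 0, 1, 0, 1, 0, 1, 2, 1, 0, 1]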